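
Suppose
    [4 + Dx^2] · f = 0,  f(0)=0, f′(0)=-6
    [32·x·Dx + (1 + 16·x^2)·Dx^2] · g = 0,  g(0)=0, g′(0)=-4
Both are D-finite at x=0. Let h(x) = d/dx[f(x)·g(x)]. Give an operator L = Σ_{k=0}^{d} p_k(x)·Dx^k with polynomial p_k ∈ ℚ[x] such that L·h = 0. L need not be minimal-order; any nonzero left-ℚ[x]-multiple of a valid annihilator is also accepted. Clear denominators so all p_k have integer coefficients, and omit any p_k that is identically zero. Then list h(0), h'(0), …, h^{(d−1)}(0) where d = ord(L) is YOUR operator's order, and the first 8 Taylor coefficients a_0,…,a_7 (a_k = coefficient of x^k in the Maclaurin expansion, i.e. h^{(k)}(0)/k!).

f: a_k = 0, -6, 0, 4, 0, -4/5, 0, 8/105, …
g: a_k = 0, -4, 0, 64/3, 0, -1024/5, 0, 16384/7, …
Sym-product of L_f,L_g gives L₀ (≤ ord 4).
Differentiate: ansatz ord ≤ ord L₀ ⇒ L.
L = (62288 + 2213376·x^2 + 73428992·x^4 + 58982400·x^6 + 3145728·x^8 - 167772160·x^10 + 268435456·x^12) + (35072·x + 2871296·x^3 + 39976960·x^5 + 52428800·x^7 + 83886080·x^9 + 268435456·x^11)·Dx + (15912 + 579328·x^2 + 18954240·x^4 + 19529728·x^6 + 9961472·x^8 - 16777216·x^10 + 134217728·x^12)·Dx^2 + (8768·x + 717824·x^3 + 9994240·x^5 + 13107200·x^7 + 20971520·x^9 + 67108864·x^11)·Dx^3 + (85 + 6496·x^2 + 149248·x^4 + 1196032·x^6 + 2293760·x^8 + 6291456·x^10 + 16777216·x^12)·Dx^4  (order 4).
h: a_k = 0, 48, 0, -576, 0, 7904, 0, -119040, …
ICs: h(0) = 0, h′(0) = 48, h′′(0) = 0, h′′′(0) = -3456.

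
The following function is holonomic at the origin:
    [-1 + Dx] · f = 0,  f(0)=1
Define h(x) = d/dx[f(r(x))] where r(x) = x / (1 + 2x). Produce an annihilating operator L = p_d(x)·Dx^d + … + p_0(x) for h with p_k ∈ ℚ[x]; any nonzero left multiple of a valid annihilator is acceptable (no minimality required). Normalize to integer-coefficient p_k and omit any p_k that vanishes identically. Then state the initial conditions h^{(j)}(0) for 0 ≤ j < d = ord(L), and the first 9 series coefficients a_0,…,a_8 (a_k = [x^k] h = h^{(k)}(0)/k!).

L = (-3 - 8·x) + (-1 - 4·x - 4·x^2)·Dx  (order 1).
h: a_k = 1, -3, 13/2, -71/6, 147/8, -2699/120, 9157/720, 68731/1680, -8443151/40320, …
ICs: h(0) = 1.

f: a_k = 1, 1, 1/2, 1/6, 1/24, 1/120, 1/720, 1/5040, 1/40320, …
h₀=f(r): pull back L_f along r ⇒ L₀.
h=h₀': d/dx-closure on L₀ ⇒ L.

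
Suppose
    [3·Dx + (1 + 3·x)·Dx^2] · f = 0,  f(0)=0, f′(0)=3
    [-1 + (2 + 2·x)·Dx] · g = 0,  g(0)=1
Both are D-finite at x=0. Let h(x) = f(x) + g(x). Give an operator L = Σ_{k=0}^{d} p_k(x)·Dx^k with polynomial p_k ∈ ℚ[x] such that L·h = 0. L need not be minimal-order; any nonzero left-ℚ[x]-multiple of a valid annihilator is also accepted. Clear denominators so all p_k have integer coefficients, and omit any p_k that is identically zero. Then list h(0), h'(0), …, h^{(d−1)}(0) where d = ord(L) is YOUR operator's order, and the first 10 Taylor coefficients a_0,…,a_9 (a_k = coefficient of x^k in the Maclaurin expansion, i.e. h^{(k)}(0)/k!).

f: a_k = 0, 3, -9/2, 9, -81/4, 243/5, -243/2, 2187/7, -6561/8, 2187, …
g: a_k = 1, 1/2, -1/8, 1/16, -5/128, 7/256, -21/1024, 33/2048, -429/32768, 715/65536, …
h₀=f+g: left-lcm gives L₀, ord ≤ 3.
L = (27 + 9·x)·Dx + (69 + 126·x + 45·x^2)·Dx^2 + (10 + 46·x + 54·x^2 + 18·x^3)·Dx^3  (order 3).
h: a_k = 1, 7/2, -37/8, 145/16, -2597/128, 62243/1280, -124437/1024, 4479207/14336, -26874285/32768, 143327947/65536, …
ICs: h(0) = 1, h′(0) = 7/2, h′′(0) = -37/4.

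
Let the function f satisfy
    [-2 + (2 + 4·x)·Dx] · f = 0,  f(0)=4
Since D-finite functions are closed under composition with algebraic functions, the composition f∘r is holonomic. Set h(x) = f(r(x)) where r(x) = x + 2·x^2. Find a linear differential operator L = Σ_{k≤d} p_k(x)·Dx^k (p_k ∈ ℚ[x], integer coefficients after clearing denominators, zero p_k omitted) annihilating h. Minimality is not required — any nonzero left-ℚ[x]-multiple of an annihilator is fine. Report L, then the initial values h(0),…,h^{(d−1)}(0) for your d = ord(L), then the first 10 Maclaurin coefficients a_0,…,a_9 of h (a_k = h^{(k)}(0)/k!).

f: a_k = 4, 4, -2, 2, -5/2, 7/2, -21/4, 33/4, -429/32, 715/32, …
f∘r: x↦r, Dx↦Dx/r' in L_f ⇒ L₀.
L = (-1 - 4·x) + (1 + 2·x + 4·x^2)·Dx  (order 1).
h: a_k = 4, 4, 6, -6, 3/2, 15/2, -57/4, 21/4, 867/32, -1893/32, …
ICs: h(0) = 4.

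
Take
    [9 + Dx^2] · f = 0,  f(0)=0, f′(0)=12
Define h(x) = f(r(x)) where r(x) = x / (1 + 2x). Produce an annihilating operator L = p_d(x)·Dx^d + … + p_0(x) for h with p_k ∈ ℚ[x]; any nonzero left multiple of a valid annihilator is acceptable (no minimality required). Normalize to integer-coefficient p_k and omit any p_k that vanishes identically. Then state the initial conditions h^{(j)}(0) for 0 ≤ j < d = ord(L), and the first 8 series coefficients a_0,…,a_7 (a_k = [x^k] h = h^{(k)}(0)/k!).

L = 9 + (4 + 24·x + 48·x^2 + 32·x^3)·Dx + (1 + 8·x + 24·x^2 + 32·x^3 + 16·x^4)·Dx^2  (order 2).
h: a_k = 0, 12, -24, 30, 12, -2319/10, 975, -429483/140, …
ICs: h(0) = 0, h′(0) = 12.

f: a_k = 0, 12, 0, -18, 0, 81/10, 0, -243/140, …
f∘r: x↦r, Dx↦Dx/r' in L_f ⇒ L₀.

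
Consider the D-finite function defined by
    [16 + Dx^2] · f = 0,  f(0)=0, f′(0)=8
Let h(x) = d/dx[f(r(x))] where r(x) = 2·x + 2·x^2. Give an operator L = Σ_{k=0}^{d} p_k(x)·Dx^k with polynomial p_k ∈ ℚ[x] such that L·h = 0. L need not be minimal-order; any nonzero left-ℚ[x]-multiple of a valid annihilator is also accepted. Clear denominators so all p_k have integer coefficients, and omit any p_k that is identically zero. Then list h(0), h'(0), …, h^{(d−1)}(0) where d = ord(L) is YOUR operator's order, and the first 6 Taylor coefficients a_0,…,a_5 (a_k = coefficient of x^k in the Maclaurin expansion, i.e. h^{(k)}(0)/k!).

f: a_k = 0, 8, 0, -64/3, 0, 256/15, …
Change of var in L_f (x↦r) gives L₀.
h₀' ⇒ L via d/dx closure of L₀.
L = (76 + 512·x + 1536·x^2 + 2048·x^3 + 1024·x^4) + (-6 - 12·x)·Dx + (1 + 4·x + 4·x^2)·Dx^2  (order 2).
h: a_k = 16, 32, -512, -2048, 512/3, 15360, …
ICs: h(0) = 16, h′(0) = 32.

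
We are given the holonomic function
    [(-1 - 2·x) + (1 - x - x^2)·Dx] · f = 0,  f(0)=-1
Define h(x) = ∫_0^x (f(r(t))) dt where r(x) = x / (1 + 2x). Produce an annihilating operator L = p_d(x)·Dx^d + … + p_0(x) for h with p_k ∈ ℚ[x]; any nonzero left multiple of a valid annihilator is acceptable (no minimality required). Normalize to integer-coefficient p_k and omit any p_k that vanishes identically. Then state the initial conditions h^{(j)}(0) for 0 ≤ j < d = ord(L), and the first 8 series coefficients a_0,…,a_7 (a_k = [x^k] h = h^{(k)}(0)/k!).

L = (-1 - 4·x)·Dx + (1 + 5·x + 7·x^2 + 2·x^3)·Dx^2  (order 2).
h: a_k = 0, -1, -1/2, 0, 1/4, -3/5, 4/3, -3, …
ICs: h(0) = 0, h′(0) = -1.

f: a_k = -1, -1, -2, -3, -5, -8, -13, -21, …
h₀=f(r): pull back L_f along r ⇒ L₀.
h=∫h₀ ⇒ L = L₀·Dx.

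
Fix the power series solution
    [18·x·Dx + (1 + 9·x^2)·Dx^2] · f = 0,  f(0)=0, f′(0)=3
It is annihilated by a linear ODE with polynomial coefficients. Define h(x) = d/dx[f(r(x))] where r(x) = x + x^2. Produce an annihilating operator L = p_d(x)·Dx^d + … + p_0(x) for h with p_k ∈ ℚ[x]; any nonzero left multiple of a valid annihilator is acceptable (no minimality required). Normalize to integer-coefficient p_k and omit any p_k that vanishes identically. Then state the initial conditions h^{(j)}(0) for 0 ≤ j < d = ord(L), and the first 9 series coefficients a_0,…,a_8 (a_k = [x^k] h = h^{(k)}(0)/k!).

f: a_k = 0, 3, 0, -9, 0, 243/5, 0, -2187/7, 0, …
h₀=f(r): pull back L_f along r ⇒ L₀.
h₀' ⇒ L via d/dx closure of L₀.
L = (-2 + 18·x + 72·x^2 + 108·x^3 + 54·x^4) + (1 + 2·x + 9·x^2 + 36·x^3 + 45·x^4 + 18·x^5)·Dx  (order 1).
h: a_k = 3, 6, -27, -108, 108, 1404, 1215, -13608, -37179, …
ICs: h(0) = 3.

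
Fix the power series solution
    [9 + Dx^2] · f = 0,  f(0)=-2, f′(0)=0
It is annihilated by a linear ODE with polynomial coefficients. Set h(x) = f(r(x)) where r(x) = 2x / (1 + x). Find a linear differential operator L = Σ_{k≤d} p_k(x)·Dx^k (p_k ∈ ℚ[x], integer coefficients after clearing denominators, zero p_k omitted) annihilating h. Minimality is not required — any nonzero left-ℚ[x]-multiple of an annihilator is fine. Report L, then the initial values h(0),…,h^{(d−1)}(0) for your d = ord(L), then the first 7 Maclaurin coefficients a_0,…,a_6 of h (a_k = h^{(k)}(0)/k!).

f: a_k = -2, 0, 9, 0, -27/4, 0, 81/40, …
h₀=f(r): pull back L_f along r ⇒ L₀.
L = 36 + (2 + 6·x + 6·x^2 + 2·x^3)·Dx + (1 + 4·x + 6·x^2 + 4·x^3 + x^4)·Dx^2  (order 2).
h: a_k = -2, 0, 36, -72, 0, 288, -3852/5, …
ICs: h(0) = -2, h′(0) = 0.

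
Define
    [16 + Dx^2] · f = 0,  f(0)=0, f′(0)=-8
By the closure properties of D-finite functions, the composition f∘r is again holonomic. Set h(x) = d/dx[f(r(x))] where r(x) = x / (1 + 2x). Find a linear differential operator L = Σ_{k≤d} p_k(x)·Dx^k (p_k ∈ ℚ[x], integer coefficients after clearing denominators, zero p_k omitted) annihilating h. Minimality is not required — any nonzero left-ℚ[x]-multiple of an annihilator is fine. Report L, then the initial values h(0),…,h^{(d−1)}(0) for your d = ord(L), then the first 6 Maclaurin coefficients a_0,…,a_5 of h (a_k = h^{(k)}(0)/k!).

L = (40 + 96·x + 96·x^2) + (12 + 72·x + 144·x^2 + 96·x^3)·Dx + (1 + 8·x + 24·x^2 + 32·x^3 + 16·x^4)·Dx^2  (order 2).
h: a_k = -8, 32, -32, -256, 5504/3, -7680, …
ICs: h(0) = -8, h′(0) = 32.

f: a_k = 0, -8, 0, 64/3, 0, -256/15, …
h₀=f(r): pull back L_f along r ⇒ L₀.
h₀' ⇒ L via d/dx closure of L₀.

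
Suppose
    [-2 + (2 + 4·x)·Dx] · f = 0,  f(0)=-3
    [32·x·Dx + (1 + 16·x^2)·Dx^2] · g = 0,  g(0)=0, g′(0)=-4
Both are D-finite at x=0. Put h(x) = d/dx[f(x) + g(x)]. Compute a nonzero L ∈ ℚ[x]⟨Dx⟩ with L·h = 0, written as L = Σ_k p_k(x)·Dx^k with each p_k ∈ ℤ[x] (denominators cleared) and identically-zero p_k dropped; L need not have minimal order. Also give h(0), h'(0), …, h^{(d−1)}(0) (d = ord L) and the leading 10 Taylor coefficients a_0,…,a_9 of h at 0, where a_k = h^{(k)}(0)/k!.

L = (-32 - 160·x + 1536·x^2 + 1536·x^3) + (-35 - 128·x + 1312·x^2 + 6144·x^3 + 5376·x^4)·Dx + (-1 + 30·x + 96·x^2 + 576·x^3 + 1792·x^4 + 1536·x^5)·Dx^2  (order 2).
h: a_k = -7, 3, 119/2, 15/2, -8297/8, 189/8, 261451/16, 1287/16, -33573737/128, 36465/128, …
ICs: h(0) = -7, h′(0) = 3.

f: a_k = -3, -3, 3/2, -3/2, 15/8, -21/8, 63/16, -99/16, 1287/128, -2145/128, …
g: a_k = 0, -4, 0, 64/3, 0, -1024/5, 0, 16384/7, 0, -262144/9, …
Sum ⇒ L₀ = lclm(L_f,L_g) in ℚ(x)⟨Dx⟩.
h₀' ⇒ L via d/dx closure of L₀.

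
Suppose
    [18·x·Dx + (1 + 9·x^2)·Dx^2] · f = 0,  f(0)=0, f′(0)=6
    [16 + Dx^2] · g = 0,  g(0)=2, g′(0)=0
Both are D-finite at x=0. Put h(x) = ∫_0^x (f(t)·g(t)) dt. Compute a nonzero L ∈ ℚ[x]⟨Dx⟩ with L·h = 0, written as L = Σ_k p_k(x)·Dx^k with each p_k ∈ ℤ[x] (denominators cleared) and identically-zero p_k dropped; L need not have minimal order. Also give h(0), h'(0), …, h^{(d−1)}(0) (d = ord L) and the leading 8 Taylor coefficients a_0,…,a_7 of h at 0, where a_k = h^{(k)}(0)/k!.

f: a_k = 0, 6, 0, -18, 0, 486/5, 0, -4374/7, …
g: a_k = 2, 0, -16, 0, 64/3, 0, -512/45, 0, …
Product ⇒ symmetric product L₀, ord ≤ 4.
Integrate: L := L₀·Dx.
L = (20800 + 494784·x^2 + 2923776·x^4 + 11943936·x^6 + 26873856·x^8)·Dx + (19584·x + 342144·x^3 + 2239488·x^5 + 6718464·x^7)·Dx^2 + (1700 + 42732·x^2 + 318816·x^4 + 1492992·x^6 + 3359232·x^8)·Dx^3 + (1224·x + 21384·x^3 + 139968·x^5 + 419904·x^7)·Dx^4 + (25 + 738·x^2 + 8505·x^4 + 46656·x^6 + 104976·x^8)·Dx^5  (order 5).
h: a_k = 0, 0, 6, 0, -33, 0, 1526/15, 0, …
ICs: h(0) = 0, h′(0) = 0, h′′(0) = 12, h′′′(0) = 0, h′′′′(0) = -792.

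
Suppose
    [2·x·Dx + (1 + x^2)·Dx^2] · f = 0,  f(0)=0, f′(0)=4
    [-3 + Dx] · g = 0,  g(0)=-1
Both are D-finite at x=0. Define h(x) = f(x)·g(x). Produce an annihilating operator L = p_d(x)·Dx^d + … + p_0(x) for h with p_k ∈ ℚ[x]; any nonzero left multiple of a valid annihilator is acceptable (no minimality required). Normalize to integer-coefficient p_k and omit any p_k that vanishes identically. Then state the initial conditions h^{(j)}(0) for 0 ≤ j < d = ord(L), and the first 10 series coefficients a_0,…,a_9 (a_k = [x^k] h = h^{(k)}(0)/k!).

L = (9 - 6·x + 9·x^2) + (-6 + 2·x - 6·x^2)·Dx + (1 + x^2)·Dx^2  (order 2).
h: a_k = 0, -4, -12, -50/3, -14, -83/10, -9/2, -361/140, -129/140, 1271/10080, …
ICs: h(0) = 0, h′(0) = -4.

f: a_k = 0, 4, 0, -4/3, 0, 4/5, 0, -4/7, 0, 4/9, …
g: a_k = -1, -3, -9/2, -9/2, -27/8, -81/40, -81/80, -243/560, -729/4480, -243/4480, …
f·g: L₀ = L_f ⊗_s L_g, ord ≤ 2·1.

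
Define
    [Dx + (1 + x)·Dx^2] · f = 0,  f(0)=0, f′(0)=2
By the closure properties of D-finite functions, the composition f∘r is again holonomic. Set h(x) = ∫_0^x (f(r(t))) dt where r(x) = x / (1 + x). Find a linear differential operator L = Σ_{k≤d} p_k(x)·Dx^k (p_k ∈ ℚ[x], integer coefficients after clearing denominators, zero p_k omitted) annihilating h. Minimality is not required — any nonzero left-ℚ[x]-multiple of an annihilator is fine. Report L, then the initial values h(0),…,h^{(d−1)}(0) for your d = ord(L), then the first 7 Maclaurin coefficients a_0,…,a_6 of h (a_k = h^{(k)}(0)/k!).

L = (3 + 4·x)·Dx^2 + (1 + 3·x + 2·x^2)·Dx^3  (order 3).
h: a_k = 0, 0, 1, -1, 7/6, -3/2, 31/15, …
ICs: h(0) = 0, h′(0) = 0, h′′(0) = 2.

f: a_k = 0, 2, -1, 2/3, -1/2, 2/5, -1/3, …
Substitute x→r, Dx→(1/r')Dx; clear ⇒ L₀.
Integrate: L := L₀·Dx.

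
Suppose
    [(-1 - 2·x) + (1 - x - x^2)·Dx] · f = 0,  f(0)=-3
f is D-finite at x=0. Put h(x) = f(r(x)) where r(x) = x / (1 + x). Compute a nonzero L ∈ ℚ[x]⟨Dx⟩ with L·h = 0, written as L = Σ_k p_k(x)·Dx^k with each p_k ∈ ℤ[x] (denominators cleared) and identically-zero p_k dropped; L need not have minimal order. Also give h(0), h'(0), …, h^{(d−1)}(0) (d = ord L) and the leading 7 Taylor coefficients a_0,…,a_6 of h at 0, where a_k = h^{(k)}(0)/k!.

f: a_k = -3, -3, -6, -9, -15, -24, -39, …
f∘r: x↦r, Dx↦Dx/r' in L_f ⇒ L₀.
L = (1 + 3·x) + (-1 - 2·x + x^3)·Dx  (order 1).
h: a_k = -3, -3, -3, 0, -3, 3, -6, …
ICs: h(0) = -3.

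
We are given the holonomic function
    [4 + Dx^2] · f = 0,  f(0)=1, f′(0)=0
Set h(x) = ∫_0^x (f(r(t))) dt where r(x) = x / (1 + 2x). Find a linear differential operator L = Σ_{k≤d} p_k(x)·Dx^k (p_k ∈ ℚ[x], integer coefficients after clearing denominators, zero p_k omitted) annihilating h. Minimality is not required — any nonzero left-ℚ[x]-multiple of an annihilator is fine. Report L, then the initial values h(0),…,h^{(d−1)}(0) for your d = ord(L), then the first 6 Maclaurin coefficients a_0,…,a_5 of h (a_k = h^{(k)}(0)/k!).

L = 4·Dx + (4 + 24·x + 48·x^2 + 32·x^3)·Dx^2 + (1 + 8·x + 24·x^2 + 32·x^3 + 16·x^4)·Dx^3  (order 3).
h: a_k = 0, 1, 0, -2/3, 2, -14/3, …
ICs: h(0) = 0, h′(0) = 1, h′′(0) = 0.

f: a_k = 1, 0, -2, 0, 2/3, 0, …
f∘r: x↦r, Dx↦Dx/r' in L_f ⇒ L₀.
Integrate: L := L₀·Dx.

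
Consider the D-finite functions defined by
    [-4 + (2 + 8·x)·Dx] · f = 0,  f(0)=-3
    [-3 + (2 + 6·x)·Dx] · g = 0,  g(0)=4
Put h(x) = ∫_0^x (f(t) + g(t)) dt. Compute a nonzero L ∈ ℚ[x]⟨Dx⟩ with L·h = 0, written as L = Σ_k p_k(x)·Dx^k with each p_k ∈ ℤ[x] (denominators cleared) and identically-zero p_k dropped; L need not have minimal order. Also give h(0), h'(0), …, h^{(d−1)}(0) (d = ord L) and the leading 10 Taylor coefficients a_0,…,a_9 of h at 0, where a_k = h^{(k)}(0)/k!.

f: a_k = -3, -6, 6, -12, 30, -84, 252, -792, 2574, -8580, …
g: a_k = 4, 6, -9/2, 27/4, -405/32, 1701/64, -15309/256, 72171/512, -2814669/8192, 14073345/16384, …
L₀ := lclm(L_f,L_g); ord L₀ ≤ 1+1.
h=∫h₀ ⇒ L = L₀·Dx.
L = -6·Dx + (7 + 24·x)·Dx^2 + (2 + 14·x + 24·x^2)·Dx^3  (order 3).
h: a_k = 0, 1, 0, 1/2, -21/16, 111/32, -1225/128, 7029/256, -333333/4096, 2030171/8192, …
ICs: h(0) = 0, h′(0) = 1, h′′(0) = 0.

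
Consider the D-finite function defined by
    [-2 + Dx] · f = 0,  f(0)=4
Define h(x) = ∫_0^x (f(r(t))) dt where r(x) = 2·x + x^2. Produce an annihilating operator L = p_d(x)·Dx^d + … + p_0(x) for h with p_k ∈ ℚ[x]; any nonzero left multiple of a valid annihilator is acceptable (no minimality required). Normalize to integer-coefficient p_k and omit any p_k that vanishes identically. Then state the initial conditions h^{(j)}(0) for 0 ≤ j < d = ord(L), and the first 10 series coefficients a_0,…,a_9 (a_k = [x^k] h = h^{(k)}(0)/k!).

L = (-4 - 4·x)·Dx + Dx^2  (order 2).
h: a_k = 0, 4, 8, 40/3, 56/3, 344/15, 1136/45, 7984/315, 1480/63, 57544/2835, …
ICs: h(0) = 0, h′(0) = 4.

f: a_k = 4, 8, 8, 16/3, 8/3, 16/15, 16/45, 32/315, 8/315, 16/2835, …
f∘r: x↦r, Dx↦Dx/r' in L_f ⇒ L₀.
h=∫₀ˣh₀: take L = L₀·Dx.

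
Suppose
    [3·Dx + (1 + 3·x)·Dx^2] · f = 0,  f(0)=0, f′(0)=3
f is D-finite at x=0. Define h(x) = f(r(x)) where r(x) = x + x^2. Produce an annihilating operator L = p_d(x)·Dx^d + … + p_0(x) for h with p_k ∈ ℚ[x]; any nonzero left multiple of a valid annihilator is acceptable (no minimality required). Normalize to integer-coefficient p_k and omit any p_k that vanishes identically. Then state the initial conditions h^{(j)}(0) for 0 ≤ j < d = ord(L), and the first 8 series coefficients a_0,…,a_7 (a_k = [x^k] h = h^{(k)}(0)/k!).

L = (1 + 6·x + 6·x^2)·Dx + (1 + 5·x + 9·x^2 + 6·x^3)·Dx^2  (order 2).
h: a_k = 0, 3, -3/2, 0, 9/4, -27/5, 9, -81/7, …
ICs: h(0) = 0, h′(0) = 3.

f: a_k = 0, 3, -9/2, 9, -81/4, 243/5, -243/2, 2187/7, …
f∘r: x↦r, Dx↦Dx/r' in L_f ⇒ L₀.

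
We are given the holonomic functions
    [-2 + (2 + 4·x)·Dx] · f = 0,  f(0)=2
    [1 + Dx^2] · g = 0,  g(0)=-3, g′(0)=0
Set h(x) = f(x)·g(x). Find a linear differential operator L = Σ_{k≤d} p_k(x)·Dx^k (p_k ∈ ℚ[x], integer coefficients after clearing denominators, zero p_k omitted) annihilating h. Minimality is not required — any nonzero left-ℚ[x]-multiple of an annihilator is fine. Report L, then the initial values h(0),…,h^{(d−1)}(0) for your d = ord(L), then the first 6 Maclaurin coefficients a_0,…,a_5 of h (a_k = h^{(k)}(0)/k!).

f: a_k = 2, 2, -1, 1, -5/4, 7/4, …
g: a_k = -3, 0, 3/2, 0, -1/8, 0, …
Product ⇒ symmetric product L₀, ord ≤ 2.
L = (4 + 4·x + 4·x^2) + (-2 - 4·x)·Dx + (1 + 4·x + 4·x^2)·Dx^2  (order 2).
h: a_k = -6, -6, 6, 0, 2, -4, …
ICs: h(0) = -6, h′(0) = -6.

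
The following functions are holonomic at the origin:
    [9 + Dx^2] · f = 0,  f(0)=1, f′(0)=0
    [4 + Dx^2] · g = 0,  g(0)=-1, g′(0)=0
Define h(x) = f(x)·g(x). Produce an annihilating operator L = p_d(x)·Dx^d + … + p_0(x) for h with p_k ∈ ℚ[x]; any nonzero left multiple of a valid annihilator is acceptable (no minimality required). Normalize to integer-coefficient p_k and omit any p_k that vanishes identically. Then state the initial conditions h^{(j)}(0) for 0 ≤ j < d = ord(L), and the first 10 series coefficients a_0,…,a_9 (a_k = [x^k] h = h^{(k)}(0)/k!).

f: a_k = 1, 0, -9/2, 0, 27/8, 0, -81/80, 0, 729/4480, 0, …
g: a_k = -1, 0, 2, 0, -2/3, 0, 4/45, 0, -2/315, 0, …
f·g: L₀ = L_f ⊗_s L_g, ord ≤ 2·2.
L = 25 + 26·Dx^2 + Dx^4  (order 4).
h: a_k = -1, 0, 13/2, 0, -313/24, 0, 7813/720, 0, -195313/40320, 0, …
ICs: h(0) = -1, h′(0) = 0, h′′(0) = 13, h′′′(0) = 0.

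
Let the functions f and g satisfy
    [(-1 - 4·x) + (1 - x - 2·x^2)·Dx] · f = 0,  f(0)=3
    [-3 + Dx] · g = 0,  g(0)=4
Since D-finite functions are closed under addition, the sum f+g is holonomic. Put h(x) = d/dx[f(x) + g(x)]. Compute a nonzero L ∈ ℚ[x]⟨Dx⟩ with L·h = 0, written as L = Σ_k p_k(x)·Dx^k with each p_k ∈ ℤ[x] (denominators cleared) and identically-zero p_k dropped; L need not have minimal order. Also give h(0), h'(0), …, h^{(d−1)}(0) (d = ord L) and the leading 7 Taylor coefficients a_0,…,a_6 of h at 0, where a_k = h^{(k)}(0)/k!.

f: a_k = 3, 3, 9, 15, 33, 63, 129, …
g: a_k = 4, 12, 18, 18, 27/2, 81/10, 81/20, …
Sum ⇒ L₀ = lclm(L_f,L_g) in ℚ(x)⟨Dx⟩.
h=h₀': d/dx-closure on L₀ ⇒ L.
L = (12 + 126·x + 144·x^2 + 336·x^3 + 144·x^4) + (-7 - 42·x - 81·x^2 - 88·x^3 + 60·x^4 + 48·x^5)·Dx + (1 + 11·x^2 - 8·x^3 - 36·x^4 - 16·x^5)·Dx^2  (order 2).
h: a_k = 15, 54, 99, 186, 711/2, 7983/10, 35943/20, …
ICs: h(0) = 15, h′(0) = 54.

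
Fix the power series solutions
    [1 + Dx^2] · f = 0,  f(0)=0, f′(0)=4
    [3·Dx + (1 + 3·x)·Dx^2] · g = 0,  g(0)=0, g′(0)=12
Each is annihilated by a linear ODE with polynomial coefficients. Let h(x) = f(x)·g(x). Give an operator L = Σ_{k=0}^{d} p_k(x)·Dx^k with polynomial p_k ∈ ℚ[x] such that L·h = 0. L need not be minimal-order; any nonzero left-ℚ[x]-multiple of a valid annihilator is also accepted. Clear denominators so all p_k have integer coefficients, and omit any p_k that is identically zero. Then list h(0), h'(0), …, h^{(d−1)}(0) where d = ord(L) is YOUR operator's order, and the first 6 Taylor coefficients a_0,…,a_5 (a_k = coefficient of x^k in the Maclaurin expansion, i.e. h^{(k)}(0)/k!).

f: a_k = 0, 4, 0, -2/3, 0, 1/30, …
g: a_k = 0, 12, -18, 36, -81, 972/5, …
Sym-product of L_f,L_g gives L₀ (≤ ord 4).
L = (-203 - 222·x - 189·x^2 + 432·x^3 + 324·x^4) + (-84 - 108·x + 648·x^2 + 648·x^3)·Dx + (-208 - 228·x - 54·x^2 + 864·x^3 + 648·x^4)·Dx^2 + (-84 - 108·x + 648·x^2 + 648·x^3)·Dx^3 + (-5 - 6·x + 135·x^2 + 432·x^3 + 324·x^4)·Dx^4  (order 4).
h: a_k = 0, 0, 48, -72, 136, -312, …
ICs: h(0) = 0, h′(0) = 0, h′′(0) = 96, h′′′(0) = -432.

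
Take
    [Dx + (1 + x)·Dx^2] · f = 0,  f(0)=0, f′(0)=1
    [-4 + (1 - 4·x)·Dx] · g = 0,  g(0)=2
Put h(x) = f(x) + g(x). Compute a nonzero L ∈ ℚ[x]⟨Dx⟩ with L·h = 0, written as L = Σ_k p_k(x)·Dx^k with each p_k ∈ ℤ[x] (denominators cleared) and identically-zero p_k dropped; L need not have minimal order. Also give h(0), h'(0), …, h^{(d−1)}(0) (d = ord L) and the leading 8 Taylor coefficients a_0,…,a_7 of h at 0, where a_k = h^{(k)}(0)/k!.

L = (-112 - 32·x)·Dx + (-94 - 208·x - 64·x^2)·Dx^2 + (9 - 23·x - 48·x^2 - 16·x^3)·Dx^3  (order 3).
h: a_k = 2, 9, 63/2, 385/3, 2047/4, 10241/5, 49151/6, 229377/7, …
ICs: h(0) = 2, h′(0) = 9, h′′(0) = 63.

f: a_k = 0, 1, -1/2, 1/3, -1/4, 1/5, -1/6, 1/7, …
g: a_k = 2, 8, 32, 128, 512, 2048, 8192, 32768, …
h₀=f+g: left-lcm gives L₀, ord ≤ 3.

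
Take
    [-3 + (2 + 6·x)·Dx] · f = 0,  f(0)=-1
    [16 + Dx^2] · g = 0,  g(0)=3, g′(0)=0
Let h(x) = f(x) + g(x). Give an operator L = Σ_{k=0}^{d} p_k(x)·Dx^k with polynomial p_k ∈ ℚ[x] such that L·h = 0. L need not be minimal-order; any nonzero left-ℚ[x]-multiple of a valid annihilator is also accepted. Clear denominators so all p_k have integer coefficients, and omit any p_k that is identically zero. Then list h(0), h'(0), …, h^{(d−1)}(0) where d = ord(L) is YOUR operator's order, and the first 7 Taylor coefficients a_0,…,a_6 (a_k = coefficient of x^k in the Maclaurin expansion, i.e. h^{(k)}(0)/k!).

f: a_k = -1, -3/2, 9/8, -27/16, 405/128, -1701/256, 15309/1024, …
g: a_k = 3, 0, -24, 0, 32, 0, -256/15, …
Weyl lclm of L_f,L_g ⇒ L₀ (ord ≤ 3).
L = (-4368 - 18432·x - 27648·x^2) + (1760 + 17568·x + 55296·x^2 + 55296·x^3)·Dx + (-273 - 1152·x - 1728·x^2)·Dx^2 + (110 + 1098·x + 3456·x^2 + 3456·x^3)·Dx^3  (order 3).
h: a_k = 2, -3/2, -183/8, -27/16, 4501/128, -1701/256, -32509/15360, …
ICs: h(0) = 2, h′(0) = -3/2, h′′(0) = -183/4.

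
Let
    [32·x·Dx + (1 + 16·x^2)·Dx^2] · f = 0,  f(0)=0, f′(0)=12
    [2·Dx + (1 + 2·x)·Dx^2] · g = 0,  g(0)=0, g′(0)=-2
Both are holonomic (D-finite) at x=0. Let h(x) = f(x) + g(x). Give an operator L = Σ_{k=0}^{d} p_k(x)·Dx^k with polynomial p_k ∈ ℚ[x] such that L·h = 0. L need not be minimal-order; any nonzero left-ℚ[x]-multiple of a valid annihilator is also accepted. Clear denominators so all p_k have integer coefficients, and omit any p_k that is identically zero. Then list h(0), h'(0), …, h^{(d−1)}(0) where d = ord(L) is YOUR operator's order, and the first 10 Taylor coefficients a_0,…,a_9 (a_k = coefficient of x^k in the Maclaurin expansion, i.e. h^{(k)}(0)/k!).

f: a_k = 0, 12, 0, -64, 0, 3072/5, 0, -49152/7, 0, 262144/3, …
g: a_k = 0, -2, 2, -8/3, 4, -32/5, 32/3, -128/7, 32, -512/9, …
h₀=f+g: left-lcm gives L₀, ord ≤ 4.
L = (-32 - 192·x + 1536·x^2 + 1024·x^3)·Dx + (-20 - 64·x + 576·x^2 + 3072·x^3 + 2048·x^4)·Dx^2 + (-1 + 14·x + 32·x^2 + 256·x^3 + 768·x^4 + 512·x^5)·Dx^3  (order 3).
h: a_k = 0, 10, 2, -200/3, 4, 608, 32/3, -7040, 32, 785920/9, …
ICs: h(0) = 0, h′(0) = 10, h′′(0) = 4.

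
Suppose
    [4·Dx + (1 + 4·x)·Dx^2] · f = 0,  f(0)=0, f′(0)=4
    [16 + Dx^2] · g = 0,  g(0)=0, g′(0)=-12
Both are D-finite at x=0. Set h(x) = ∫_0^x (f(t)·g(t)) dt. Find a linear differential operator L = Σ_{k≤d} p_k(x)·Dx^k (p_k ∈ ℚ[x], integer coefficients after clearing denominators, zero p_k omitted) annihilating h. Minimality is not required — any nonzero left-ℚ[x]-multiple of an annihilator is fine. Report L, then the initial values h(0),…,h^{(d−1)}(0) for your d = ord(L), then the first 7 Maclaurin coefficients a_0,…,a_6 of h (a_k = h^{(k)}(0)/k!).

L = (-768 + 6144·x + 77824·x^2 + 262144·x^3 + 262144·x^4)·Dx + (256 + 5120·x + 24576·x^2 + 32768·x^3)·Dx^2 + (1280·x + 10752·x^2 + 32768·x^3 + 32768·x^4)·Dx^3 + (16 + 320·x + 1536·x^2 + 2048·x^3)·Dx^4 + (3 + 56·x + 368·x^2 + 1024·x^3 + 1024·x^4)·Dx^5  (order 5).
h: a_k = 0, 0, 0, -16, 24, -128/5, 256/3, …
ICs: h(0) = 0, h′(0) = 0, h′′(0) = 0, h′′′(0) = -96, h′′′′(0) = 576.

f: a_k = 0, 4, -8, 64/3, -64, 1024/5, -2048/3, …
g: a_k = 0, -12, 0, 32, 0, -128/5, 0, …
Product ⇒ symmetric product L₀, ord ≤ 4.
h=∫h₀ ⇒ L = L₀·Dx.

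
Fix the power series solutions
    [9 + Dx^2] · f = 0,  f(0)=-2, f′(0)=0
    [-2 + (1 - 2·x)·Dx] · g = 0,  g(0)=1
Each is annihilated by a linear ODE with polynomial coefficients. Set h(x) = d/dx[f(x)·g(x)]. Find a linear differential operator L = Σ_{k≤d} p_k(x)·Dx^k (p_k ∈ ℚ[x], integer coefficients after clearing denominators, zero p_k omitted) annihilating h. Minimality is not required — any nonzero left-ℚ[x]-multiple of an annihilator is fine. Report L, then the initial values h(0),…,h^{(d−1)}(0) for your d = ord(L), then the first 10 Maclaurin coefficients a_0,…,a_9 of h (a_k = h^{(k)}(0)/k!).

L = (1 - 36·x + 36·x^2) + (-4 + 8·x)·Dx + (1 - 4·x + 4·x^2)·Dx^2  (order 2).
h: a_k = -4, 2, 6, -11, -55/2, -1077/20, -2513/20, -16229/56, -146061/224, -3245071/2240, …
ICs: h(0) = -4, h′(0) = 2.

f: a_k = -2, 0, 9, 0, -27/4, 0, 81/40, 0, -729/2240, 0, …
g: a_k = 1, 2, 4, 8, 16, 32, 64, 128, 256, 512, …
h₀=f·g: eliminate ⇒ L₀, order ≤ 2·1.
Differentiate: ansatz ord ≤ ord L₀ ⇒ L.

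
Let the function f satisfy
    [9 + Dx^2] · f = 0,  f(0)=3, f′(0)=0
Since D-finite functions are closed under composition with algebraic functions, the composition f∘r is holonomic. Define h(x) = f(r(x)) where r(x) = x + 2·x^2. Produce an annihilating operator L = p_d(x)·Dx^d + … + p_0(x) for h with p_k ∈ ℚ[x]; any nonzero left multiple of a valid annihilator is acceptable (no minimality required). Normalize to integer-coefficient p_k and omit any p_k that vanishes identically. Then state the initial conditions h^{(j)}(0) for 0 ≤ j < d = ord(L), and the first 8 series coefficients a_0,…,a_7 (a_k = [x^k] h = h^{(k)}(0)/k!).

L = (9 + 108·x + 432·x^2 + 576·x^3) - 4·Dx + (1 + 4·x)·Dx^2  (order 2).
h: a_k = 3, 0, -27/2, -54, -351/8, 81, 19197/80, 5751/20, …
ICs: h(0) = 3, h′(0) = 0.

f: a_k = 3, 0, -27/2, 0, 81/8, 0, -243/80, 0, …
L₀ from L_f via x↦r, Dx↦r'^{-1}Dx.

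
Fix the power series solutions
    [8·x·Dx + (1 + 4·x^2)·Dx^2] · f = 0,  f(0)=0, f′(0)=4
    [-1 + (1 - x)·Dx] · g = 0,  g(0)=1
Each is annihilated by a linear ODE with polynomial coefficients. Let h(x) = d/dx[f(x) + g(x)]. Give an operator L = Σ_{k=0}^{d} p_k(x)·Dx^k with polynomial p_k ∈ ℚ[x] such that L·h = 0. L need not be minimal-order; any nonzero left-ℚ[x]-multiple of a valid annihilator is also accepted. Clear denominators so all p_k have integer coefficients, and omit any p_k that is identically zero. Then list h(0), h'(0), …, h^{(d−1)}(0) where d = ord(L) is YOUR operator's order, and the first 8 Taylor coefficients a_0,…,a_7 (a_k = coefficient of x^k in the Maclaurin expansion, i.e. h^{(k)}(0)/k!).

L = (8 - 32·x - 96·x^2) + (-7 + 8·x + 20·x^2 - 96·x^3)·Dx + (1 + 3·x + 12·x^3 - 16·x^4)·Dx^2  (order 2).
h: a_k = 5, 2, -13, 4, 69, 6, -249, 8, …
ICs: h(0) = 5, h′(0) = 2.

f: a_k = 0, 4, 0, -16/3, 0, 64/5, 0, -256/7, …
g: a_k = 1, 1, 1, 1, 1, 1, 1, 1, …
h₀=f+g: left-lcm gives L₀, ord ≤ 3.
Differentiate: ansatz ord ≤ ord L₀ ⇒ L.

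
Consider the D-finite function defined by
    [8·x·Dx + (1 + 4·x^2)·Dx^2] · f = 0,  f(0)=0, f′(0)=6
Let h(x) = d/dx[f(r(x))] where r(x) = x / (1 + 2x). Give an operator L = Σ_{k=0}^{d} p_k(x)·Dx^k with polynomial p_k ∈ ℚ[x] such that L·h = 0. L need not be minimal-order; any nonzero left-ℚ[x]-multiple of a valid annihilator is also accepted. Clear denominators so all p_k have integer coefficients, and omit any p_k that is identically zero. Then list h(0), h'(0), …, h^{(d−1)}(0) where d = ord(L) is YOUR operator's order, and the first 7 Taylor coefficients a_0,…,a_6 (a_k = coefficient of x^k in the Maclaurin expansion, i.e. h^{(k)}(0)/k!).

f: a_k = 0, 6, 0, -8, 0, 96/5, 0, …
L₀ from L_f via x↦r, Dx↦r'^{-1}Dx.
h=h₀': d/dx-closure on L₀ ⇒ L.
L = (4 + 16·x) + (1 + 4·x + 8·x^2)·Dx  (order 1).
h: a_k = 6, -24, 48, 0, -384, 1536, -3072, …
ICs: h(0) = 6.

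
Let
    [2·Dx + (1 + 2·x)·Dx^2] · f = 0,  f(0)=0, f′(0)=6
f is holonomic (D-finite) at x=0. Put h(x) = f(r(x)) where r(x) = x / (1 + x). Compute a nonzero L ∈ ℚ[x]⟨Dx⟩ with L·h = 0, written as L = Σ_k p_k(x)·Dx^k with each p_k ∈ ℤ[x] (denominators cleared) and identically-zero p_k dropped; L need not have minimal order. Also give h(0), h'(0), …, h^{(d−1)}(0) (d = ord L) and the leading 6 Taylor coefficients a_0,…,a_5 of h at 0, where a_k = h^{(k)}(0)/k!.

L = (4 + 6·x)·Dx + (1 + 4·x + 3·x^2)·Dx^2  (order 2).
h: a_k = 0, 6, -12, 26, -60, 726/5, …
ICs: h(0) = 0, h′(0) = 6.

f: a_k = 0, 6, -6, 8, -12, 96/5, …
Change of var in L_f (x↦r) gives L₀.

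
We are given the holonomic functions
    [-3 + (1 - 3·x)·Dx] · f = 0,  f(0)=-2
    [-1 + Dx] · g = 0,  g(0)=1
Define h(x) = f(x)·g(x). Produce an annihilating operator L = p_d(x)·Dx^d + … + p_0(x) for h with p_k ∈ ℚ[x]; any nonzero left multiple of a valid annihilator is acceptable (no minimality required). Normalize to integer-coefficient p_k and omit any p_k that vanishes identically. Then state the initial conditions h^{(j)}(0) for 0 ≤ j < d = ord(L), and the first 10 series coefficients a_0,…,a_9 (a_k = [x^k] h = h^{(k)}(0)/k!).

f: a_k = -2, -6, -18, -54, -162, -486, -1458, -4374, -13122, -39366, …
g: a_k = 1, 1, 1/2, 1/6, 1/24, 1/120, 1/720, 1/5040, 1/40320, 1/362880, …
Product ⇒ symmetric product L₀, ord ≤ 1.
L = (4 - 3·x) + (-1 + 3·x)·Dx  (order 1).
h: a_k = -2, -8, -25, -226/3, -2713/12, -10174/15, -732529/360, -1538311/252, -369194641/20160, -2492063827/45360, …
ICs: h(0) = -2.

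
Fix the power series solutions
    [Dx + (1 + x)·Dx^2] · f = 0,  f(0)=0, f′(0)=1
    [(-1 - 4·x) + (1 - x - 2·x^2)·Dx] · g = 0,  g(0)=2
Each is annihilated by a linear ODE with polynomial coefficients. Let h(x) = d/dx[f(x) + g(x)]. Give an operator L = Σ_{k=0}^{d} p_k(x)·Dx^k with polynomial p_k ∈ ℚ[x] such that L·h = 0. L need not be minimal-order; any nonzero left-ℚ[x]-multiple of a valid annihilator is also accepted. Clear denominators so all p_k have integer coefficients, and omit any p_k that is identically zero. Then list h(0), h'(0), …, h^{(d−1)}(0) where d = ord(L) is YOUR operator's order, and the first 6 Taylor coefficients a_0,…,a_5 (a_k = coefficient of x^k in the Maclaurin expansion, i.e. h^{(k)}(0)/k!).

f: a_k = 0, 1, -1/2, 1/3, -1/4, 1/5, …
g: a_k = 2, 2, 6, 10, 22, 42, …
L₀ := lclm(L_f,L_g); ord L₀ ≤ 2+1.
Differentiate: ansatz ord ≤ ord L₀ ⇒ L.
L = (-42 - 144·x - 144·x^2 - 96·x^3) + (-28 - 172·x - 312·x^2 - 328·x^3 - 160·x^4)·Dx + (7 + 14·x - 5·x^2 - 56·x^3 - 76·x^4 - 32·x^5)·Dx^2  (order 2).
h: a_k = 3, 11, 31, 87, 211, 515, …
ICs: h(0) = 3, h′(0) = 11.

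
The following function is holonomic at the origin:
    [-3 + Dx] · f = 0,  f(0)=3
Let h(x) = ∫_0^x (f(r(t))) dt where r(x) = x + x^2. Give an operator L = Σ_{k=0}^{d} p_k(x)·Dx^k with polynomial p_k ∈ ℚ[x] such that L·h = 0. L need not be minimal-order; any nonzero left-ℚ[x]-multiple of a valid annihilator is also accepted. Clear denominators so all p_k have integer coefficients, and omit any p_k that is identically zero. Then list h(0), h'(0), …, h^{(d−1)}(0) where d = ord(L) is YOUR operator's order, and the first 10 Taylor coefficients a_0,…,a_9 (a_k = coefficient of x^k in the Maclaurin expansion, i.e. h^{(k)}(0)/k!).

L = (-3 - 6·x)·Dx + Dx^2  (order 2).
h: a_k = 0, 3, 9/2, 15/2, 81/8, 513/40, 1161/80, 8613/560, 13527/896, 62739/4480, …
ICs: h(0) = 0, h′(0) = 3.

f: a_k = 3, 9, 27/2, 27/2, 81/8, 243/40, 243/80, 729/560, 2187/4480, 729/4480, …
L₀ from L_f via x↦r, Dx↦r'^{-1}Dx.
h=∫h₀ ⇒ L = L₀·Dx.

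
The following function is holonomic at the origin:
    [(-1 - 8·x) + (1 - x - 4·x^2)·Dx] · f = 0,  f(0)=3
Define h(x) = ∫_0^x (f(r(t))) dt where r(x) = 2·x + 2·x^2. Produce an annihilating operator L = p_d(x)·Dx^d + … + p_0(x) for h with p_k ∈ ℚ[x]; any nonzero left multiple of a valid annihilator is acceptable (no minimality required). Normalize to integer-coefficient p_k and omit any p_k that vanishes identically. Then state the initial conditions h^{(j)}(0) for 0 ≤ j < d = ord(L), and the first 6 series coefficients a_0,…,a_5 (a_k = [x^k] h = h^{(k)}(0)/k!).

L = (2 + 36·x + 96·x^2 + 64·x^3)·Dx + (-1 + 2·x + 18·x^2 + 32·x^3 + 16·x^4)·Dx^2  (order 2).
h: a_k = 0, 3, 3, 22, 84, 420, …
ICs: h(0) = 0, h′(0) = 3.

f: a_k = 3, 3, 15, 27, 87, 195, …
f∘r: x↦r, Dx↦Dx/r' in L_f ⇒ L₀.
∫: right-multiply L₀ by Dx.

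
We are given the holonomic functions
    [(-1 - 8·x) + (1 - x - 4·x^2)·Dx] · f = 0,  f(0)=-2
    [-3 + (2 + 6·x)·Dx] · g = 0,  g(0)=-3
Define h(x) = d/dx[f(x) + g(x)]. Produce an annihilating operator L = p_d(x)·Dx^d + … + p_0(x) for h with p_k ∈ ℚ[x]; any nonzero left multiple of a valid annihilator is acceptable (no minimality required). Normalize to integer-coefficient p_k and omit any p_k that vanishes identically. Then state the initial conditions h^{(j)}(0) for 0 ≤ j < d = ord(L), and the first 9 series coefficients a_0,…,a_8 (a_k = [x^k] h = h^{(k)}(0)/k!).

f: a_k = -2, -2, -10, -18, -58, -130, -362, -882, -2330, …
g: a_k = -3, -9/2, 27/8, -81/16, 1215/128, -5103/256, 45927/1024, -216513/2048, 8444007/32768, …
Sum ⇒ L₀ = lclm(L_f,L_g) in ℚ(x)⟨Dx⟩.
h=h₀': d/dx-closure on L₀ ⇒ L.
L = (-594 - 4230·x - 12960·x^2 - 14400·x^3 - 17280·x^4) + (-189 - 3054·x - 16389·x^2 - 38544·x^3 - 55440·x^4 - 51840·x^5)·Dx + (46 + 350·x + 794·x^2 - 198·x^3 - 5376·x^4 - 13920·x^5 - 11520·x^6)·Dx^2  (order 2).
h: a_k = -13/2, -53/4, -1107/16, -6209/32, -191915/256, -974283/512, -14159943/2048, -67905433/4096, -3835169307/65536, …
ICs: h(0) = -13/2, h′(0) = -53/4.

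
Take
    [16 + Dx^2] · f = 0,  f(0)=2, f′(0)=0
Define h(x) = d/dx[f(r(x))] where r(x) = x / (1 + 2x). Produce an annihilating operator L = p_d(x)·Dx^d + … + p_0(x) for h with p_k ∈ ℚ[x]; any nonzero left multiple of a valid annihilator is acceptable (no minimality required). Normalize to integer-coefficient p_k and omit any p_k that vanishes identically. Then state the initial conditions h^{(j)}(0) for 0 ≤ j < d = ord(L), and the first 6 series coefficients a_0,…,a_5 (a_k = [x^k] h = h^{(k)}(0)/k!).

L = (40 + 96·x + 96·x^2) + (12 + 72·x + 144·x^2 + 96·x^3)·Dx + (1 + 8·x + 24·x^2 + 32·x^3 + 16·x^4)·Dx^2  (order 2).
h: a_k = 0, -32, 192, -2048/3, 5120/3, -39424/15, …
ICs: h(0) = 0, h′(0) = -32.

f: a_k = 2, 0, -16, 0, 64/3, 0, …
Substitute x→r, Dx→(1/r')Dx; clear ⇒ L₀.
Differentiate: ansatz ord ≤ ord L₀ ⇒ L.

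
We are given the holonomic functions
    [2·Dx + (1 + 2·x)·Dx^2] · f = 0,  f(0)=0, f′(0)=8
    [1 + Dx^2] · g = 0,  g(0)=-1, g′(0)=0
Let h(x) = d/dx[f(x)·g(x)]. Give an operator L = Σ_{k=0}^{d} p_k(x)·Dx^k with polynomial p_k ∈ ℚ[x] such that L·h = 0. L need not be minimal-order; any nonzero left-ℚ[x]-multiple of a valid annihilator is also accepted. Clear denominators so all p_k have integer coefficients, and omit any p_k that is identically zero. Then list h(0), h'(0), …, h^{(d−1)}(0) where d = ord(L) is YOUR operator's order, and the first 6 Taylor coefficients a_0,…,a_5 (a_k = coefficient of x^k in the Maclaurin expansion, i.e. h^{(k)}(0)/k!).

L = (-52 - 31·x - 87·x^2 - 96·x^3 - 8·x^4 + 48·x^5 + 16·x^6) + (-33 - 98·x - 80·x^2 + 80·x^4 + 32·x^5)·Dx + (-55 - 46·x - 110·x^2 - 96·x^3 + 32·x^4 + 96·x^5 + 32·x^6)·Dx^2 + (-33 - 98·x - 80·x^2 + 80·x^4 + 32·x^5)·Dx^3 + (-3 - 15·x - 23·x^2 + 40·x^4 + 48·x^5 + 16·x^6)·Dx^4  (order 4).
h: a_k = -8, 16, -20, 48, -103, 210, …
ICs: h(0) = -8, h′(0) = 16, h′′(0) = -40, h′′′(0) = 288.

f: a_k = 0, 8, -8, 32/3, -16, 128/5, …
g: a_k = -1, 0, 1/2, 0, -1/24, 0, …
L₀ := L_f ⊗_s L_g (sym. prod.), ord ≤ 4.
Differentiate: ansatz ord ≤ ord L₀ ⇒ L.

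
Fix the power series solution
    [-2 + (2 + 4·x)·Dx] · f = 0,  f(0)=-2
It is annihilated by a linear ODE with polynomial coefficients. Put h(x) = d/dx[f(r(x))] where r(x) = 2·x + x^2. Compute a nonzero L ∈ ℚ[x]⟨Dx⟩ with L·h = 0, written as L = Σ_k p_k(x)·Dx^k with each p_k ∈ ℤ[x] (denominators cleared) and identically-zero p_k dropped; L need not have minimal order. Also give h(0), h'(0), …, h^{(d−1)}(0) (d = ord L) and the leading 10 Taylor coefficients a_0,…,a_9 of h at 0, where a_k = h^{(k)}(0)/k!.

L = -1 + (-1 - 5·x - 6·x^2 - 2·x^3)·Dx  (order 1).
h: a_k = -4, 4, -12, 36, -110, 342, -1078, 3434, -22059/2, 71315/2, …
ICs: h(0) = -4.

f: a_k = -2, -2, 1, -1, 5/4, -7/4, 21/8, -33/8, 429/64, -715/64, …
L₀ from L_f via x↦r, Dx↦r'^{-1}Dx.
Differentiate: ansatz ord ≤ ord L₀ ⇒ L.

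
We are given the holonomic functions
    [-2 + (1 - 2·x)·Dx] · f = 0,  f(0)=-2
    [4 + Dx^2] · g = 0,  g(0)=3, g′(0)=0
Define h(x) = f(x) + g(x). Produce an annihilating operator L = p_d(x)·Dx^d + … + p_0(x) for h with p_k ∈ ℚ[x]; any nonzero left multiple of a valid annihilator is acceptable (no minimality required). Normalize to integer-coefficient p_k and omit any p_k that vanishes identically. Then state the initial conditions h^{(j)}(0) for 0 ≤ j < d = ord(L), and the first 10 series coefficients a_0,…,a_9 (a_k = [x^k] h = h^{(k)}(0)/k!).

L = (56 - 32·x + 32·x^2) + (-12 + 40·x - 48·x^2 + 32·x^3)·Dx + (14 - 8·x + 8·x^2)·Dx^2 + (-3 + 10·x - 12·x^2 + 8·x^3)·Dx^3  (order 3).
h: a_k = 1, -4, -14, -16, -30, -64, -1924/15, -256, -53758/105, -1024, …
ICs: h(0) = 1, h′(0) = -4, h′′(0) = -28.

f: a_k = -2, -4, -8, -16, -32, -64, -128, -256, -512, -1024, …
g: a_k = 3, 0, -6, 0, 2, 0, -4/15, 0, 2/105, 0, …
Weyl lclm of L_f,L_g ⇒ L₀ (ord ≤ 3).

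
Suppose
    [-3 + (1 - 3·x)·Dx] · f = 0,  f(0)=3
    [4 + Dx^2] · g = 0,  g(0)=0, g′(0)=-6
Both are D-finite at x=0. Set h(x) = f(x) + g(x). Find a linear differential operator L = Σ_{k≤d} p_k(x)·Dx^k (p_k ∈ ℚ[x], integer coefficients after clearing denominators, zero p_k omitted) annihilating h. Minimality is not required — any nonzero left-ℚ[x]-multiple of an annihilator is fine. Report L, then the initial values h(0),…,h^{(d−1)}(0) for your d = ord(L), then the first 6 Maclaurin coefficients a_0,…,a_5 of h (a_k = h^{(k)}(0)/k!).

L = (348 - 144·x + 216·x^2) + (-44 + 180·x - 216·x^2 + 216·x^3)·Dx + (87 - 36·x + 54·x^2)·Dx^2 + (-11 + 45·x - 54·x^2 + 54·x^3)·Dx^3  (order 3).
h: a_k = 3, 3, 27, 85, 243, 3641/5, …
ICs: h(0) = 3, h′(0) = 3, h′′(0) = 54.

f: a_k = 3, 9, 27, 81, 243, 729, …
g: a_k = 0, -6, 0, 4, 0, -4/5, …
f+g: L₀ = lclm(L_f,L_g), ord ≤ 1+2.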